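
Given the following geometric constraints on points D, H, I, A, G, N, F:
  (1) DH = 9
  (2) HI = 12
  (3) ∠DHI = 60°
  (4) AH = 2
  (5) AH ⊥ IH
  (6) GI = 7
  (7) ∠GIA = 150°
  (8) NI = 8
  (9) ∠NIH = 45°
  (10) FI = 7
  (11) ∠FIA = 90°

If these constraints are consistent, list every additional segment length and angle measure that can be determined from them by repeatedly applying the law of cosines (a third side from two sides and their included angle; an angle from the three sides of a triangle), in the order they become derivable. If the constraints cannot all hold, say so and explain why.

The constraints are consistent. Derivable facts, in order:
After 1 step:
- DI = 3·√13
- HN ≈ 8.5
- IA = 2·√37
After 2 steps:
- AF = √197
- AG ≈ 18.56
- ∠AIH = 9.46°
- ∠DIH = 46.1°
- ∠HAI = 80.54°
- ∠HDI = 73.9°
- ∠HNI = 93.27°
- ∠IHN = 41.73°
After 3 steps:
- ∠AFI = 60.08°
- ∠AGI = 19.13°
- ∠FAI = 29.92°
- ∠GAI = 10.87°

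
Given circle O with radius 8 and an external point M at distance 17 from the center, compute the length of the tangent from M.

Let T be the point of tangency. Then OT ⊥ MT (radius ⊥ tangent).
In right triangle OTM: OM² = OT² + MT²
17² = 8² + MT²
MT² = 225, MT = 15

15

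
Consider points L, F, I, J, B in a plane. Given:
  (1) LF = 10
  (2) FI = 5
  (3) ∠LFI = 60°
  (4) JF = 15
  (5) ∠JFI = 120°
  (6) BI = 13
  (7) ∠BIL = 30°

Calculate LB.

Step 1: By the law of cosines on triangle LFI: LI² = 10² + 5² − 2·10·5·cos(60°) = 75, so LI = 5·√3.
Step 2: By the law of cosines on triangle LIB: LB² = (5·√3)² + 13² − 2·5·√3·13·cos(30°) = 49, so LB = 7.

Therefore, the length of LB = 7.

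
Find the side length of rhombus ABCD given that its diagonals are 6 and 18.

Half-diagonals are 3 and 9. side = sqrt(3^2 + 9^2) = sqrt(90) = 3*sqrt(10)

3*sqrt(10)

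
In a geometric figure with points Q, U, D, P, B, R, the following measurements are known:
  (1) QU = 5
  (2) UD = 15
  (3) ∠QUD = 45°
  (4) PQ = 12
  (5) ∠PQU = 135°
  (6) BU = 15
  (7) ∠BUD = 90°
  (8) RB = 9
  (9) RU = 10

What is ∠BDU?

Step 1: By the law of cosines on triangle DUB: DB² = 15² + 15² − 2·15·15·cos(90°) = 450, so DB = 15·√2.
Step 2: By the inverse law of cosines on triangle BDU: cos(∠BDU) = ((15·√2)² + 15² − 15²) / (2·15·√2·15) = 450/636.4 = 0.7071, so ∠BDU = 45°.

Therefore, the measure of angle ∠BDU = 45°.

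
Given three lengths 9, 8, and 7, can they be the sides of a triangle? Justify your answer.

Check all three triangle inequalities:
9 + 8 = 17 > 7 ✓
9 + 7 = 16 > 8 ✓
8 + 7 = 15 > 9 ✓
All conditions hold, so these sides form a valid triangle.

Yes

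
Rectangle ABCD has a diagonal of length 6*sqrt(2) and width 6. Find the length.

Using the Pythagorean theorem: d^2 = a^2 + b^2
b^2 = d^2 - a^2
b^2 = 72 - 36
b^2 = 36
b = sqrt(36) = 6

6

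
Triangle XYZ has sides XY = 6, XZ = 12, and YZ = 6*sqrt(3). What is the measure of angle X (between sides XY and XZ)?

When all three sides of a triangle are known, the law of cosines can be rearranged to find any angle.
cos(C) = (a² + b² - c²) / (2ab) gives cos(X) = 1/2.
Taking the inverse cosine: X = 60°.

60°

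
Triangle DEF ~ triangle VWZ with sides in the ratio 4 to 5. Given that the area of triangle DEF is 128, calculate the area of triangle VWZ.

Area ratio = (4/5)^2 = 16/25. Area of VWZ = 128 * 25/16 = 200.

200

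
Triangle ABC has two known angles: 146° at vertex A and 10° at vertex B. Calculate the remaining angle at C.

The interior angles sum to 180°: angle C = 180 - 146 - 10 = 24°.
The triangle is obtuse (angles 146°, 10°, 24°).

24 degrees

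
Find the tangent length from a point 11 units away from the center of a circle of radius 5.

tangent = √(d² - r²) = √(11² - 5²) = √(121 - 25) = √96 = 4*sqrt(6)

4*sqrt(6)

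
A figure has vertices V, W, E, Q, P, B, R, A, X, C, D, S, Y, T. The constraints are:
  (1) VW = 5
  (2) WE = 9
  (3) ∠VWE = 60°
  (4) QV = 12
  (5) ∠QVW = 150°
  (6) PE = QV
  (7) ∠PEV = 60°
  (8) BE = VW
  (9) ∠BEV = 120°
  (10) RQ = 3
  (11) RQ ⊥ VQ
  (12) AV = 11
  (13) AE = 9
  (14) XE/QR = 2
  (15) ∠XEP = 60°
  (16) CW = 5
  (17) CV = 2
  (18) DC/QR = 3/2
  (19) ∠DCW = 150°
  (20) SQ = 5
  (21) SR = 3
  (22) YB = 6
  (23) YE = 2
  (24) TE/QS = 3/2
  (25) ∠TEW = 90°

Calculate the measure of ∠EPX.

From the given relations: PE = QV = 12; XE = 2·QR = 2·3 = 6.
Step 1: By the law of cosines on triangle PEX: PX² = 12² + 6² − 2·12·6·cos(60°) = 108, so PX = 6·√3.
Step 2: By the inverse law of cosines on triangle EPX: cos(∠EPX) = (12² + (6·√3)² − 6²) / (2·12·6·√3) = 216/249.42 = 0.866, so ∠EPX = 30°.

Therefore, the measure of angle ∠EPX = 30°.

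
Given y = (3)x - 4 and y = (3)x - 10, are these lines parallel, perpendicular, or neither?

Slope of line 1: m1 = 3
Slope of line 2: m2 = 3
Two lines are parallel if and only if they have equal slopes (or both are vertical).
Here m1 = m2 = 3, confirming the lines are parallel.

Parallel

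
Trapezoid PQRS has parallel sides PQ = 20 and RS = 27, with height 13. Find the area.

Area = (20 + 27) * 13 / 2 = 611 / 2 = 611/2

611/2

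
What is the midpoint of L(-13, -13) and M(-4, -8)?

The midpoint is the point halfway along the segment.
Move half the horizontal distance: -13 + (-4 - -13)/2 = -13 + 9/2 = -17/2
Move half the vertical distance: -13 + (-8 - -13)/2 = -13 + 5/2 = -21/2
Midpoint = (-17/2, -21/2)

(-17/2, -21/2)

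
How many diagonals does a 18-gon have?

Each of the 18 vertices connects to 15 non-adjacent vertices via diagonals.
Total connections = 18 × 15 = 270, but each diagonal is counted twice.
Number of diagonals = 270 / 2 = 135.

135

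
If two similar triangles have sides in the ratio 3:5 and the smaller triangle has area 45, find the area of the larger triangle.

Area ratio = (3/5)^2 = 9/25. Area of the larger triangle = 45 * 25/9 = 125.

125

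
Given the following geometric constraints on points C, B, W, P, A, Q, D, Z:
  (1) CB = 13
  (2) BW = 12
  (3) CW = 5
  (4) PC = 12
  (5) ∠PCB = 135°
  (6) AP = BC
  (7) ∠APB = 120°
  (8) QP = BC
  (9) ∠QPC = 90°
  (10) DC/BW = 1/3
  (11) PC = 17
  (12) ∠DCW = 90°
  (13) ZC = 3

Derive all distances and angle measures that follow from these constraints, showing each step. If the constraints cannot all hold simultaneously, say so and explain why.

These constraints are not satisfiable: (4) PC = 12 and (11) PC = 17 assign two different lengths to the same segment. No planar figure meets all of them, so nothing further can be derived.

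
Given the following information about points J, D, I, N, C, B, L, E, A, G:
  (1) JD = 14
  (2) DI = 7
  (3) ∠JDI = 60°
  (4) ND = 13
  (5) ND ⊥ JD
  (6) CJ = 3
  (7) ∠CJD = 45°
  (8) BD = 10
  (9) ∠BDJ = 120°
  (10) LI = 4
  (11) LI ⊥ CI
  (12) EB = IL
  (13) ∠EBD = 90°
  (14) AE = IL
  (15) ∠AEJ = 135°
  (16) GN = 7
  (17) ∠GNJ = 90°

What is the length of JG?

Step 1: By the law of cosines on triangle JDN: JN² = 14² + 13² − 2·14·13·cos(90°) = 365, so JN ≈ 19.1.
Step 2: By the law of cosines on triangle JNG: JG² = 19.1² + 7² − 2·19.1·7·cos(90°) = 414, so JG = 3·√46.

Therefore, the length of JG = 3·√46.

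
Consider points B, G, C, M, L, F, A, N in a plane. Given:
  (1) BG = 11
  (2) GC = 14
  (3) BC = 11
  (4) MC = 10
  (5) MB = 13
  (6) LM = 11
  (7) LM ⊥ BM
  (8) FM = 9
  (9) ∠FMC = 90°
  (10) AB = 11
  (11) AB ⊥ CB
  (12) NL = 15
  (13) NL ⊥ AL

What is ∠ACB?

Step 1: By the law of cosines on triangle CBA: CA² = 11² + 11² − 2·11·11·cos(90°) = 242, so CA = 11·√2.
Step 2: By the inverse law of cosines on triangle ACB: cos(∠ACB) = ((11·√2)² + 11² − 11²) / (2·11·√2·11) = 242/342.24 = 0.7071, so ∠ACB = 45°.

Therefore, the measure of angle ∠ACB = 45°.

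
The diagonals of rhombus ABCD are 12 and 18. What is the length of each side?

In a rhombus, the diagonals bisect each other perpendicularly, creating four congruent right triangles.
Each triangle has legs 6 (half of 12) and 9 (half of 18).
The hypotenuse of each right triangle is a side of the rhombus:
side = sqrt(6^2 + 9^2) = sqrt(117) = 3*sqrt(13)

3*sqrt(13)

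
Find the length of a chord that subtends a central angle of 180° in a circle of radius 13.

Chord length = 2r sin(θ/2)
= 2 × 13 × sin(180°/2)
= 2 × 13 × sin(90°)
= 26

26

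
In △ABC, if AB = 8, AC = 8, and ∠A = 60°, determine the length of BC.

When two sides and the included angle are known, the law of cosines gives the third side.
c^2 = a^2 + b^2 - 2ab cos(C) generalizes the Pythagorean theorem to non-right triangles.
Here: BC^2 = 64 + 64 - 128*(1/2) = 64
BC = 8

8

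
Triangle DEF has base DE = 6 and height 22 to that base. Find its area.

A triangle's area is half the area of a rectangle with the same base and height.
Area = (1/2) * 6 * 22 = 66.

66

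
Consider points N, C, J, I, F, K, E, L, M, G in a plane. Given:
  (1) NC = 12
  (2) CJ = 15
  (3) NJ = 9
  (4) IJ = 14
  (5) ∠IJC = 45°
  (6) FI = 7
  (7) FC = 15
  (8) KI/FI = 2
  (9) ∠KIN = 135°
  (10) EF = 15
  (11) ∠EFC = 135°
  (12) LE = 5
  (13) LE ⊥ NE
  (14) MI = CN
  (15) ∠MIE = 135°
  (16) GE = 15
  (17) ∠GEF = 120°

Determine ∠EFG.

Step 1: By the law of cosines on triangle FEG: FG² = 15² + 15² − 2·15·15·cos(120°) = 675, so FG = 15·√3.
Step 2: By the inverse law of cosines on triangle EFG: cos(∠EFG) = (15² + (15·√3)² − 15²) / (2·15·15·√3) = 675/779.42 = 0.866, so ∠EFG = 30°.

Therefore, the measure of angle ∠EFG = 30°.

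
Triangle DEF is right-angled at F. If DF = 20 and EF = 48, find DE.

DE = sqrt(20^2 + 48^2) = sqrt(2704) = 52

52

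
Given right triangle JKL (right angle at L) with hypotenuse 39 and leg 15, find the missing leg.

KL = sqrt(39^2 - 15^2) = sqrt(1296) = 36

36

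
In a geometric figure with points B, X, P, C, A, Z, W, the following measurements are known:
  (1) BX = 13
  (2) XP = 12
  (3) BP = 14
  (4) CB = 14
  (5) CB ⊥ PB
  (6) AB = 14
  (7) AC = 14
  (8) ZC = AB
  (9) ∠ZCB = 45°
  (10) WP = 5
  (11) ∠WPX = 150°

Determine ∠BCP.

Step 1: By the law of cosines on triangle CBP: CP² = 14² + 14² − 2·14·14·cos(90°) = 392, so CP = 14·√2.
Step 2: By the inverse law of cosines on triangle BCP: cos(∠BCP) = (14² + (14·√2)² − 14²) / (2·14·14·√2) = 392/554.37 = 0.7071, so ∠BCP = 45°.

Therefore, the measure of angle ∠BCP = 45°.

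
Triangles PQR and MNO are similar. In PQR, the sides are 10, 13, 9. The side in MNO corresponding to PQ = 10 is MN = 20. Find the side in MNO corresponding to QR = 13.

Since the triangles are similar, the ratio of corresponding sides is constant.
Scale factor k = MN / PQ = 20 / 10 = 2
NO = k * QR = 2 * 13 = 26

26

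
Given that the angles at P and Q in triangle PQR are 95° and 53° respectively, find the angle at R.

The interior angles sum to 180°: angle R = 180 - 95 - 53 = 32°.
The triangle is obtuse (angles 95°, 53°, 32°).

32 degrees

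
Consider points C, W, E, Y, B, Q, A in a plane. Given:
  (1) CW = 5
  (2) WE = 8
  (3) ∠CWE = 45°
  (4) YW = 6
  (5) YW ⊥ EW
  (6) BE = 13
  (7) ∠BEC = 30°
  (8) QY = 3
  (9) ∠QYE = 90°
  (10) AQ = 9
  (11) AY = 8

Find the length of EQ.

Step 1: By the law of cosines on triangle EWY: EY² = 8² + 6² − 2·8·6·cos(90°) = 100, so EY = 10.
Step 2: By the law of cosines on triangle EYQ: EQ² = 10² + 3² − 2·10·3·cos(90°) = 109, so EQ = √109.

Therefore, the length of EQ = √109.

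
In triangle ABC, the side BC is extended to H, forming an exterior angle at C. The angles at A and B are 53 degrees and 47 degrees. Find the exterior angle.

Exterior angle = 53 + 47 = 100 degrees (exterior angle theorem).

100 degrees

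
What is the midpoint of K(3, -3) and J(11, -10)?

The midpoint is the point halfway along the segment.
Move half the horizontal distance: 3 + (11 - 3)/2 = 3 + 8/2 = 7
Move half the vertical distance: -3 + (-10 - -3)/2 = -3 + -7/2 = -13/2
Midpoint = (7, -13/2)

(7, -13/2)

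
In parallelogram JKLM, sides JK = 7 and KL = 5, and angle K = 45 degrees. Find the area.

Area = 7 * 5 * sin(45°) = 35 * sqrt(2)/2 = 35*sqrt(2)/2

35*sqrt(2)/2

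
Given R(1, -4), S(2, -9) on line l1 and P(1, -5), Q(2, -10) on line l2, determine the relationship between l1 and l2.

Slope of line 1: m1 = (-9 - -4)/(2 - 1) = -5/1 = -5
Slope of line 2: m2 = (-10 - -5)/(2 - 1) = -5/1 = -5
Two lines are parallel if and only if they have equal slopes (or both are vertical).
Here m1 = m2 = -5, confirming the lines are parallel.

Parallel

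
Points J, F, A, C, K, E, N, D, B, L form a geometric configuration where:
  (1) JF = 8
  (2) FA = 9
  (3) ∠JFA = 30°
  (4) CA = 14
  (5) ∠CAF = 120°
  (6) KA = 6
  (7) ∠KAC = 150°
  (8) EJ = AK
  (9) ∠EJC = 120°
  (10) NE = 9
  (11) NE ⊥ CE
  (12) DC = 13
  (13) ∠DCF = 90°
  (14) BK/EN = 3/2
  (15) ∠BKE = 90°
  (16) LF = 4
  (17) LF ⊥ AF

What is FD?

Step 1: By the law of cosines on triangle FAC: FC² = 9² + 14² − 2·9·14·cos(120°) = 403, so FC ≈ 20.07.
Step 2: By the law of cosines on triangle FCD: FD² = 20.07² + 13² − 2·20.07·13·cos(90°) = 572, so FD = 2·√143.

Therefore, the length of FD = 2·√143.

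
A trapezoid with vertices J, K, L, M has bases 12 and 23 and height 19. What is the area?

Area = (12 + 23) * 19 / 2 = 665 / 2 = 665/2

665/2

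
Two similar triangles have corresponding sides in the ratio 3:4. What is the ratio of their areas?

Area scales with the square of linear dimensions. If every length is multiplied by 3/4, then the area is multiplied by (3/4)^2 = 9/16.
The area ratio is 9:16.

9:16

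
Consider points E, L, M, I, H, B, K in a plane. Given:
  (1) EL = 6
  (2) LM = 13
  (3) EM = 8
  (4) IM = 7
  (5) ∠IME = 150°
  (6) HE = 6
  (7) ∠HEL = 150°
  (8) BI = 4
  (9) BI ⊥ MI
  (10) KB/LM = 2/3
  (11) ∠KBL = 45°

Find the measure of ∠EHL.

Step 1: By the law of cosines on triangle HEL: HL² = 6² + 6² − 2·6·6·cos(150°) = 134.35, so HL ≈ 11.59.
Step 2: By the inverse law of cosines on triangle EHL: cos(∠EHL) = (6² + 11.59² − 6²) / (2·6·11.59) = 134.35/139.09 = 0.9659, so ∠EHL = 15°.

Therefore, the measure of angle ∠EHL = 15°.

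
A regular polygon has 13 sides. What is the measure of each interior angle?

Each interior angle of a regular n-gon is (n - 2) * 180 / n.
For n = 13: (13 - 2) * 180 / 13 = 1980/13 = 1980/13 degrees.

1980/13 degrees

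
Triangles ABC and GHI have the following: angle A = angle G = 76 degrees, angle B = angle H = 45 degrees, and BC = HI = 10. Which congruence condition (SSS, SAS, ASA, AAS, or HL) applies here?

The given information provides:
angle A = angle G = 76 degrees, angle B = angle H = 45 degrees, and BC = HI = 10
This matches the AAS congruence theorem.
Two pairs of corresponding angles and a non-included side are equal (Angle-Angle-Side).

AAS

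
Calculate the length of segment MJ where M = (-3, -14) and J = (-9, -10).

d = sqrt((-6)^2 + (4)^2) = sqrt(52) = 2*sqrt(13)

2*sqrt(13)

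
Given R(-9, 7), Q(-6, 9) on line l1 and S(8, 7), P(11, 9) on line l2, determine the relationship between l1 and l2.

Slope of line 1: m1 = (9 - 7)/(-6 - -9) = 2/3 = 2/3
Slope of line 2: m2 = (9 - 7)/(11 - 8) = 2/3 = 2/3
m1 = m2, so the lines are parallel.

Parallel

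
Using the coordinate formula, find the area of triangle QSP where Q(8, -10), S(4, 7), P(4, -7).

The Shoelace formula computes the area from vertex coordinates by summing cross products.
For vertices (8,-10), (4,7), (4,-7):
Signed sum = 8*7 - 4*-10 + 4*-7 - 4*7 + 4*-10 - 8*-7
= 96 + -56 + 16 = 56
Area = (1/2)|56| = 28.

28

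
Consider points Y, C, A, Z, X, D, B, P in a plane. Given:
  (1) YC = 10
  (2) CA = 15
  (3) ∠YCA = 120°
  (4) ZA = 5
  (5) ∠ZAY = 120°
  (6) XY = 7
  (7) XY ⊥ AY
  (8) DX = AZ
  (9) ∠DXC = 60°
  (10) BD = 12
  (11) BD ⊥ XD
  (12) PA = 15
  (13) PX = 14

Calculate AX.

Step 1: By the law of cosines on triangle ACY: AY² = 15² + 10² − 2·15·10·cos(120°) = 475, so AY = 5·√19.
Step 2: By the law of cosines on triangle AYX: AX² = (5·√19)² + 7² − 2·5·√19·7·cos(90°) = 524, so AX = 2·√131.

Therefore, the length of AX = 2·√131.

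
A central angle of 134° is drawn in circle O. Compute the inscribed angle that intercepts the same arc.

Inscribed angle = 134° / 2 = 67° (inscribed angle theorem).

67°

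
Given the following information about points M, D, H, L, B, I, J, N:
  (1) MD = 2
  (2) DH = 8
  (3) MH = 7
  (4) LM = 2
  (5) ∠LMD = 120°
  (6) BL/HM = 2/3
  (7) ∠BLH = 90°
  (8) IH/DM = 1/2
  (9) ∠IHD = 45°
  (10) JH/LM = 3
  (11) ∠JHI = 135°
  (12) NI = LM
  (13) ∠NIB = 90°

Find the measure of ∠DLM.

Step 1: By the law of cosines on triangle LMD: LD² = 2² + 2² − 2·2·2·cos(120°) = 12, so LD = 2·√3.
Step 2: By the inverse law of cosines on triangle DLM: cos(∠DLM) = ((2·√3)² + 2² − 2²) / (2·2·√3·2) = 12/13.86 = 0.866, so ∠DLM = 30°.

Therefore, the measure of angle ∠DLM = 30°.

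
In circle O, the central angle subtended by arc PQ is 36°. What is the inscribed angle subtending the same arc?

By the inscribed angle theorem, the inscribed angle is half the central angle.
Inscribed angle = 36° / 2 = 18°

18°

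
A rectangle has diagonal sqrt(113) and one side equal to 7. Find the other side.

Using the Pythagorean theorem: d^2 = a^2 + b^2
b^2 = d^2 - a^2
b^2 = 113 - 49
b^2 = 64
b = sqrt(64) = 8

8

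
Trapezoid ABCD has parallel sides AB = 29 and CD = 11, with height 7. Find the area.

A trapezoid's area equals the midsegment times the height.
The midsegment is (29 + 11) / 2 = 20.
Area = 20 * 7 = 140.

140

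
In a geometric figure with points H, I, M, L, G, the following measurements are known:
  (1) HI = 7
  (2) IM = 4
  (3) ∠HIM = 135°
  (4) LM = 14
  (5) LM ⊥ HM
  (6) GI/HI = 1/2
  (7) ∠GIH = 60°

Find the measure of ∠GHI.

From the given relations: GI = 1/2·HI = 1/2·7 ≈ 3.5.
Step 1: By the law of cosines on triangle HIG: HG² = 7² + 3.5² − 2·7·3.5·cos(60°) = 36.75, so HG = 7/2·√3.
Step 2: By the inverse law of cosines on triangle GHI: cos(∠GHI) = ((7/2·√3)² + 7² − 3.5²) / (2·7/2·√3·7) = 73.5/84.87 = 0.866, so ∠GHI = 30°.

Therefore, the measure of angle ∠GHI = 30°.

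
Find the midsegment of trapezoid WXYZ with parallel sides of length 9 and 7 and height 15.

midsegment = (9 + 7) / 2 = 16 / 2 = 8

8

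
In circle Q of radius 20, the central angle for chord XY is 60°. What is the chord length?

Drop a perpendicular from the center to the chord, bisecting both the chord and the central angle.
Each half-chord = r sin(θ/2) = 20 sin(30°).
The full chord = 2 × 20 × sin(30°) = 20.

20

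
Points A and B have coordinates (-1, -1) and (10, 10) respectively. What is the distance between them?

d = sqrt((11)^2 + (11)^2) = sqrt(242) = 11*sqrt(2)

11*sqrt(2)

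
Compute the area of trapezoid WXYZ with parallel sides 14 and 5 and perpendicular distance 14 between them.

Area = (14 + 5) * 14 / 2 = 266 / 2 = 133

133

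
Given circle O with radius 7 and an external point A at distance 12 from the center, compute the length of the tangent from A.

Let T be the point of tangency. Then OT ⊥ AT (radius ⊥ tangent).
In right triangle OTA: OA² = OT² + AT²
12² = 7² + AT²
AT² = 95, AT = sqrt(95)

sqrt(95)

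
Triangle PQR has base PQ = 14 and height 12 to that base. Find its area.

A triangle's area is half the area of a rectangle with the same base and height.
Area = (1/2) * 14 * 12 = 84.

84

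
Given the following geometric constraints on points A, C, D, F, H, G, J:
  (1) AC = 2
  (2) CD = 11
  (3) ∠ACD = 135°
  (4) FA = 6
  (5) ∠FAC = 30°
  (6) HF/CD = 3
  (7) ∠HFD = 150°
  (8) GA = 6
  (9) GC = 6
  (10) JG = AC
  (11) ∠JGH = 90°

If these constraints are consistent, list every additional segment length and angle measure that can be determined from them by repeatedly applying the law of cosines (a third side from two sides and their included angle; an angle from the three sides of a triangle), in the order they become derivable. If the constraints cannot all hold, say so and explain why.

The constraints are consistent. Derivable facts, in order:
After 1 step:
- AD ≈ 12.49
- CF ≈ 4.38
- ∠ACG = 80.41°
- ∠AGC = 19.19°
- ∠CAG = 80.41°
After 2 steps:
- ∠ACF = 136.81°
- ∠ADC = 6.5°
- ∠AFC = 13.19°
- ∠CAD = 38.5°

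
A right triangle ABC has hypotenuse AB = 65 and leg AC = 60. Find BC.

By the Pythagorean theorem: BC^2 = AB^2 - AC^2
BC^2 = 65^2 - 60^2 = 4225 - 3600 = 625
BC = sqrt(625) = 25

25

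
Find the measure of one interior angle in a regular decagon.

Each interior angle of a regular n-gon is (n - 2) * 180 / n.
For n = 10: (10 - 2) * 180 / 10 = 1440/10 = 144 degrees.

144 degrees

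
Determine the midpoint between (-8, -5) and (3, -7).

The midpoint is the point halfway along the segment.
Move half the horizontal distance: -8 + (3 - -8)/2 = -8 + 11/2 = -5/2
Move half the vertical distance: -5 + (-7 - -5)/2 = -5 + -2/2 = -6
Midpoint = (-5/2, -6)

(-5/2, -6)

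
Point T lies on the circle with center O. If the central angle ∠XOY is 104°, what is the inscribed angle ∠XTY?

An inscribed angle intercepts an arc from a point on the circle, while the central angle intercepts the same arc from the center.
The inscribed angle is always half the central angle: 104° / 2 = 52°.

52°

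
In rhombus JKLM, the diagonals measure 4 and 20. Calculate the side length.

The diagonals of a rhombus bisect each other at right angles.
Half-diagonals: 4/2 = 2 and 20/2 = 10
side = sqrt(2^2 + 10^2)
side = sqrt(4 + 100)
side = sqrt(104) = 2*sqrt(26)

2*sqrt(26)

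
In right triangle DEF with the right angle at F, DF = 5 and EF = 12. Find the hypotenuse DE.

By the Pythagorean theorem: DE^2 = DF^2 + EF^2
DE^2 = 5^2 + 12^2 = 25 + 144 = 169
DE = sqrt(169) = 13

13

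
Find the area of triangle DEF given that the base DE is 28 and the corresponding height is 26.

A triangle's area is half the area of a rectangle with the same base and height.
Area = (1/2) * 28 * 26 = 364.

364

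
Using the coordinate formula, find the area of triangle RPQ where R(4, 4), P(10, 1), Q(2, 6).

The Shoelace formula computes the area from vertex coordinates by summing cross products.
For vertices (4,4), (10,1), (2,6):
Signed sum = 4*1 - 10*4 + 10*6 - 2*1 + 2*4 - 4*6
= -36 + 58 + -16 = 6
Area = (1/2)|6| = 3.

3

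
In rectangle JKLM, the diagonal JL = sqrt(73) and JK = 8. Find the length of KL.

b = sqrt(d^2 - a^2) = sqrt(73 - 64) = sqrt(9) = 3

3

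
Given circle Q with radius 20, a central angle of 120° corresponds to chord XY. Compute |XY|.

Drop a perpendicular from the center to the chord, bisecting both the chord and the central angle.
Each half-chord = r sin(θ/2) = 20 sin(60°).
The full chord = 2 × 20 × sin(60°) = 20*sqrt(3).

20*sqrt(3)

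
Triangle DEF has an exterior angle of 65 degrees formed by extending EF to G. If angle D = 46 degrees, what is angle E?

By the exterior angle theorem: exterior angle = sum of remote interior angles.
65 = 46 + angle E
angle E = 65 - 46 = 19 degrees

19 degrees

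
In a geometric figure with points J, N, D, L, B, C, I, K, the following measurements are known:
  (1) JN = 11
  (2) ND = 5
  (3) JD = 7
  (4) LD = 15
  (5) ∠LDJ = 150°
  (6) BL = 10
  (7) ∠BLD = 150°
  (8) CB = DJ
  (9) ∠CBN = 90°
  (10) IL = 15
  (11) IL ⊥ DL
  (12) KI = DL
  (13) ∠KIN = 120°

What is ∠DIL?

Step 1: By the law of cosines on triangle ILD: ID² = 15² + 15² − 2·15·15·cos(90°) = 450, so ID = 15·√2.
Step 2: By the inverse law of cosines on triangle DIL: cos(∠DIL) = ((15·√2)² + 15² − 15²) / (2·15·√2·15) = 450/636.4 = 0.7071, so ∠DIL = 45°.

Therefore, the measure of angle ∠DIL = 45°.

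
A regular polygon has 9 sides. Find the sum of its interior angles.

The sum of interior angles of an n-sided polygon is (n - 2) * 180.
For n = 9: (9 - 2) * 180 = 7 * 180 = 1260 degrees.

1260 degrees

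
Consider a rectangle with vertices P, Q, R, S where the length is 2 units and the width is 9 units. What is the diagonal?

Using the Pythagorean theorem:
d² = 2² + 9² = 4 + 81 = 85
d = sqrt(85)

sqrt(85)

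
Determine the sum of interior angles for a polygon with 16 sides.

The sum of interior angles of an n-sided polygon is (n - 2) * 180.
For n = 16: (16 - 2) * 180 = 14 * 180 = 2520 degrees.

2520 degrees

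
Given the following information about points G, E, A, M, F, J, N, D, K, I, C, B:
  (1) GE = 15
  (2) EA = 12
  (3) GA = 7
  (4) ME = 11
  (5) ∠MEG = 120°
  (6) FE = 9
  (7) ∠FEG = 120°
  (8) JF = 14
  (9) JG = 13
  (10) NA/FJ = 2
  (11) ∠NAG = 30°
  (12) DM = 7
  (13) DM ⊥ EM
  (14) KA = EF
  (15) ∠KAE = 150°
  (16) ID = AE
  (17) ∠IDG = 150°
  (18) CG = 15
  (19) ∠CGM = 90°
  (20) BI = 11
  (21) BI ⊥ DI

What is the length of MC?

Step 1: By the law of cosines on triangle GEM: GM² = 15² + 11² − 2·15·11·cos(120°) = 511, so GM ≈ 22.61.
Step 2: By the law of cosines on triangle MGC: MC² = 22.61² + 15² − 2·22.61·15·cos(90°) = 736, so MC = 4·√46.

Therefore, the length of MC = 4·√46.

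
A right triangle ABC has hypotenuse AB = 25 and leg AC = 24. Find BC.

Rearranging the Pythagorean theorem to solve for the unknown leg:
leg^2 = hypotenuse^2 - known_leg^2 = 625 - 576 = 49
leg = sqrt(49) = 7.

7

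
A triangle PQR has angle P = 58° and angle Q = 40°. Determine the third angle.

angle R = 180 - 58 - 40 = 82 degrees.

82 degrees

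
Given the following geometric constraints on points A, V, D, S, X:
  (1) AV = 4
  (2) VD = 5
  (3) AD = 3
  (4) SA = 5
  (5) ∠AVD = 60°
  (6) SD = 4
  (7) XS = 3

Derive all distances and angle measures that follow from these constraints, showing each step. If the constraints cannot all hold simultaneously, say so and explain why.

These constraints are not satisfiable: (1), (2) and (3) fix all three sides of triangle AVD, so by the law of cosines cos(∠AVD) = (4² + 5² − 3²) / (2·4·5) = 0.8000, i.e. ∠AVD ≈ 36.87°, which contradicts (5) ∠AVD = 60°. No planar figure meets all of them, so nothing further can be derived.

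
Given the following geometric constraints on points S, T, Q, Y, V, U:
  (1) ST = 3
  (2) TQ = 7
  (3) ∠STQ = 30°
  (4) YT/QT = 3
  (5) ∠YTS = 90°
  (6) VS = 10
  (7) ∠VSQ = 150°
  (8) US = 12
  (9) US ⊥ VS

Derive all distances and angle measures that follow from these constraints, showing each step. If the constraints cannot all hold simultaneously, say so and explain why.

The constraints are consistent.

From the given relations:
  YT = 3·QT = 3·7 = 21

Step 1: From ST = 3, TQ = 7, and ∠STQ = 30°, by the law of cosines:
  SQ² = ST² + TQ² - 2·ST·TQ·cos(30°) = 9 + 49 - 36.37 = 21.63
  SQ ≈ 4.65

Step 2: From ST = 3, TY = 21, and ∠STY = 90°, by the law of cosines:
  SY² = ST² + TY² - 2·ST·TY·cos(90°) = 9 + 441 - 0 = 450
  SY = 15·√2

Step 3: From VS = 10, SU = 12, and ∠VSU = 90°, by the law of cosines:
  VU² = VS² + SU² - 2·VS·SU·cos(90°) = 100 + 144 - 0 = 244
  VU = 2·√61

Step 4: From QS = 4.65, SV = 10, and ∠QSV = 150°, by the law of cosines:
  QV² = QS² + SV² - 2·QS·SV·cos(150°) = 21.63 + 100 + 80.55 = 202.2
  QV ≈ 14.22

Step 5: From SQ = 4.65, ST = 3, QT = 7, by the inverse law of cosines:
  cos(∠QST) = (SQ² + ST² - QT²) / (2·SQ·ST)
  ∠QST = 131.18°

Step 6: From ST = 3, SY = 15·√2, TY = 21, by the inverse law of cosines:
  cos(∠TSY) = (ST² + SY² - TY²) / (2·ST·SY)
  ∠TSY = 81.87°

Step 7: From QS = 4.65, QT = 7, ST = 3, by the inverse law of cosines:
  cos(∠SQT) = (QS² + QT² - ST²) / (2·QS·QT)
  ∠SQT = 18.82°

Step 8: From YS = 15·√2, YT = 21, ST = 3, by the inverse law of cosines:
  cos(∠SYT) = (YS² + YT² - ST²) / (2·YS·YT)
  ∠SYT = 8.13°

Step 9: From VS = 10, VU = 2·√61, SU = 12, by the inverse law of cosines:
  cos(∠SVU) = (VS² + VU² - SU²) / (2·VS·VU)
  ∠SVU = 50.19°

Step 10: From US = 12, UV = 2·√61, SV = 10, by the inverse law of cosines:
  cos(∠SUV) = (US² + UV² - SV²) / (2·US·UV)
  ∠SUV = 39.81°

Step 11: From QS = 4.65, QV = 14.22, SV = 10, by the inverse law of cosines:
  cos(∠SQV) = (QS² + QV² - SV²) / (2·QS·QV)
  ∠SQV = 20.59°

Step 12: From VQ = 14.22, VS = 10, QS = 4.65, by the inverse law of cosines:
  cos(∠QVS) = (VQ² + VS² - QS²) / (2·VQ·VS)
  ∠QVS = 9.41°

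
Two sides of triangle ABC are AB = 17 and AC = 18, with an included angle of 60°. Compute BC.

Law of cosines: BC^2 = 17^2 + 18^2 - 2(17)(18)cos(60°) = 307, so BC = sqrt(307).

sqrt(307)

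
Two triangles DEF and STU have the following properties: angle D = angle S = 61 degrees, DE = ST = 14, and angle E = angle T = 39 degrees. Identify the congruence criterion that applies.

Consider the given information: angle D = angle S = 61 degrees, DE = ST = 14, and angle E = angle T = 39 degrees
This is not SSS or AAS: SSS requires all three pairs of sides, but we don't have that. AAS requires two angles and a non-included side.
The correct criterion is ASA. Two pairs of corresponding angles and the included side are equal (Angle-Side-Angle).

ASA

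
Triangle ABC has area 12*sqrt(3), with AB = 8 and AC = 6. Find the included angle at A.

sin(C) = 2 * 12*sqrt(3) / (8 * 6) = sqrt(3)/2, so C = arcsin(sqrt(3)/2) = 60°.
Since sin(180° - C) = sin(C), the obtuse angle 120° gives the same area, so C = 60° or C = 120°.

60° or 120°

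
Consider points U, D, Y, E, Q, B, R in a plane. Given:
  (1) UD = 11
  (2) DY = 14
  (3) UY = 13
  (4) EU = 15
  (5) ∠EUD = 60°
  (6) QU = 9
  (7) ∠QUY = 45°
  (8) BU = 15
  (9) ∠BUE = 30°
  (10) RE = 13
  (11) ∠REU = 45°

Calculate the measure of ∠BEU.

Step 1: By the law of cosines on triangle EUB: EB² = 15² + 15² − 2·15·15·cos(30°) = 60.29, so EB ≈ 7.76.
Step 2: By the inverse law of cosines on triangle BEU: cos(∠BEU) = (7.76² + 15² − 15²) / (2·7.76·15) = 60.29/232.94 = 0.2588, so ∠BEU = 75°.

Therefore, the measure of angle ∠BEU = 75°.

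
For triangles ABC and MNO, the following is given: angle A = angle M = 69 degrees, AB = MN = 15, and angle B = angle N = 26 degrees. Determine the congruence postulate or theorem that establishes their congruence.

Consider the given information: angle A = angle M = 69 degrees, AB = MN = 15, and angle B = angle N = 26 degrees
This is not SAS or HL: SAS requires two sides and the included angle between them. HL only applies to right triangles with matching hypotenuse and leg.
The correct criterion is ASA. Two pairs of corresponding angles and the included side are equal (Angle-Side-Angle).

ASA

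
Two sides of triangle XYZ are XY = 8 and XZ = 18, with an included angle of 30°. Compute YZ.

By the law of cosines: YZ^2 = XY^2 + XZ^2 - 2*XY*XZ*cos(X)
YZ^2 = 8^2 + 18^2 - 2*8*18*cos(30°)
YZ^2 = 64 + 324 - 288*(sqrt(3)/2)
YZ^2 = 388 - 144*sqrt(3)
YZ = 2*sqrt(97 - 36*sqrt(3))

2*sqrt(97 - 36*sqrt(3))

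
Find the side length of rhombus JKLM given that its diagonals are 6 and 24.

In a rhombus, the diagonals bisect each other perpendicularly, creating four congruent right triangles.
Each triangle has legs 3 (half of 6) and 12 (half of 24).
The hypotenuse of each right triangle is a side of the rhombus:
side = sqrt(3^2 + 12^2) = sqrt(153) = 3*sqrt(17)

3*sqrt(17)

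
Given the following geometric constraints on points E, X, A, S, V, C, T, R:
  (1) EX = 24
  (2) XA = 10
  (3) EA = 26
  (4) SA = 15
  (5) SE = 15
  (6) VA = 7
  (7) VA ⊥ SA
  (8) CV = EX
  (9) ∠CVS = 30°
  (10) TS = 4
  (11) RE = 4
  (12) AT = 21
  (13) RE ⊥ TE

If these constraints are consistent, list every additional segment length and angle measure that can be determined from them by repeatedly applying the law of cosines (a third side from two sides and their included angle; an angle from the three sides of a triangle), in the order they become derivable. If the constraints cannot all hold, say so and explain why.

These constraints are not satisfiable: by the triangle inequality in triangle SAT, (4) SA = 15 and (10) TS = 4 force AT ≤ 15 + 4 = 19, but (12) says AT = 21. No planar figure meets all of them, so nothing further can be derived.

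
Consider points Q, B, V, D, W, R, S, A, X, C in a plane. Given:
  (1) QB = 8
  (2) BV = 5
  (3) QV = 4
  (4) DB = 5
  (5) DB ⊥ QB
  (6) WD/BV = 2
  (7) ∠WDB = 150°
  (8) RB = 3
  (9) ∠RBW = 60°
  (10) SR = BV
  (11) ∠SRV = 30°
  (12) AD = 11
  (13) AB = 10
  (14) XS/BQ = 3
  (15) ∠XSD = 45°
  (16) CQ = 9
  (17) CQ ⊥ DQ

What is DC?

Step 1: By the law of cosines on triangle DBQ: DQ² = 5² + 8² − 2·5·8·cos(90°) = 89, so DQ = √89.
Step 2: By the law of cosines on triangle DQC: DC² = √89² + 9² − 2·√89·9·cos(90°) = 170, so DC = √170.

Therefore, the length of DC = √170.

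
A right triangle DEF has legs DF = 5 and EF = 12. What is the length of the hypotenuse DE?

DE = sqrt(5^2 + 12^2) = sqrt(169) = 13

13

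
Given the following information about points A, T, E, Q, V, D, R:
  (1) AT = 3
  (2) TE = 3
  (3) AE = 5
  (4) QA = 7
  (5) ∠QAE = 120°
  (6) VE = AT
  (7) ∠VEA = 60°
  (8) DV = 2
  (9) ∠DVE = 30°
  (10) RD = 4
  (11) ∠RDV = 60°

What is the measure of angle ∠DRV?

Step 1: By the law of cosines on triangle RDV: RV² = 4² + 2² − 2·4·2·cos(60°) = 12, so RV = 2·√3.
Step 2: By the inverse law of cosines on triangle DRV: cos(∠DRV) = (4² + (2·√3)² − 2²) / (2·4·2·√3) = 24/27.71 = 0.866, so ∠DRV = 30°.

Therefore, the measure of angle ∠DRV = 30°.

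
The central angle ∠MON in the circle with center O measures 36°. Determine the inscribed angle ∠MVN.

By the inscribed angle theorem, the inscribed angle is half the central angle.
Inscribed angle = 36° / 2 = 18°

18°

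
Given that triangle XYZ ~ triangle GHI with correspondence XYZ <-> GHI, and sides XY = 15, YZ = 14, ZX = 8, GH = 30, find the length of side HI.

Since the triangles are similar, the ratio of corresponding sides is constant.
Scale factor k = GH / XY = 30 / 15 = 2
HI = k * YZ = 2 * 14 = 28

28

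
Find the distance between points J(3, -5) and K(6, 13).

d = sqrt((6 - 3)^2 + (13 - -5)^2)
d = sqrt(3^2 + 18^2)
d = sqrt(9 + 324)
d = sqrt(333) = 3*sqrt(37)

3*sqrt(37)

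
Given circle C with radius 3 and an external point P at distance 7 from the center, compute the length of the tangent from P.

The tangent, radius, and line from the external point to the center form a right triangle.
The right angle is where the tangent meets the radius.
By the Pythagorean theorem: tangent² + 3² = 7²
tangent² = 49 - 9 = 40
tangent = 2*sqrt(10)

2*sqrt(10)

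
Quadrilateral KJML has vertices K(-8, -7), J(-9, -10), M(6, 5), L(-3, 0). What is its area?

Shoelace: sum of cross terms = 68, Area = (1/2)|68| = 34

34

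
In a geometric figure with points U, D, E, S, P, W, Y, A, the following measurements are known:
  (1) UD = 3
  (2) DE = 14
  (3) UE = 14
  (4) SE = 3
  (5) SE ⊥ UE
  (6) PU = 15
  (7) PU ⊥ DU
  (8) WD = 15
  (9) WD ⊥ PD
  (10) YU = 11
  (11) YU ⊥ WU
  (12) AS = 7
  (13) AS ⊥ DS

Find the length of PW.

Step 1: By the law of cosines on triangle DUP: DP² = 3² + 15² − 2·3·15·cos(90°) = 234, so DP = 3·√26.
Step 2: By the law of cosines on triangle PDW: PW² = (3·√26)² + 15² − 2·3·√26·15·cos(90°) = 459, so PW = 3·√51.

Therefore, the length of PW = 3·√51.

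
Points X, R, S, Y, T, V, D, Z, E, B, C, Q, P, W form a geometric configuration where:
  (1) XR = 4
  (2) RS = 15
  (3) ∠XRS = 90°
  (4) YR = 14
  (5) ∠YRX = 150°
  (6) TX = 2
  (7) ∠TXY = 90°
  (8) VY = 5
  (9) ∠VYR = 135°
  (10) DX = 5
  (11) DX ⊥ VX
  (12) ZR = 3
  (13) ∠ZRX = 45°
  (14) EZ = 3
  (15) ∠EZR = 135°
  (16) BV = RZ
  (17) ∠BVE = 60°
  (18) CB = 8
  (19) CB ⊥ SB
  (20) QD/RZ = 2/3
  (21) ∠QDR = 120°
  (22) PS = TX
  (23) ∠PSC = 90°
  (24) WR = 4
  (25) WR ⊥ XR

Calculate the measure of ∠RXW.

Step 1: By the law of cosines on triangle XRW: XW² = 4² + 4² − 2·4·4·cos(90°) = 32, so XW = 4·√2.
Step 2: By the inverse law of cosines on triangle RXW: cos(∠RXW) = (4² + (4·√2)² − 4²) / (2·4·4·√2) = 32/45.25 = 0.7071, so ∠RXW = 45°.

Therefore, the measure of angle ∠RXW = 45°.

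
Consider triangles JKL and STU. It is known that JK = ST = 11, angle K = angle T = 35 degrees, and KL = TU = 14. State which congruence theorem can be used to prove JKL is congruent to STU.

The given information provides:
JK = ST = 11, angle K = angle T = 35 degrees, and KL = TU = 14
This matches the SAS congruence theorem.
Two pairs of corresponding sides and the included angle are equal (Side-Angle-Side).

SAS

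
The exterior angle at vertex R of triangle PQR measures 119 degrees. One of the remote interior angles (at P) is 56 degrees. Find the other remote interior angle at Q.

By the exterior angle theorem: exterior angle = sum of remote interior angles.
119 = 56 + angle Q
angle Q = 119 - 56 = 63 degrees

63 degrees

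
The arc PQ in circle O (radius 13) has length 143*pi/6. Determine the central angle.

Arc length L = 2πr × θ/360, so θ = 360L / (2πr).
θ = 360 × 143*pi/6 / (2π × 13)
θ = 330°
θ = 330°

330°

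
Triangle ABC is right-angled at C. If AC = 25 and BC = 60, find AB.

In a right triangle, the square of the hypotenuse equals the sum of the squares of the two legs.
The legs are 25 and 60, so the hypotenuse = sqrt(625 + 3600) = sqrt(4225) = 65.

65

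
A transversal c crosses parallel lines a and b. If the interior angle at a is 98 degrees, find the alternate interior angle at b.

Alternate interior angles are equal: 98 degrees.

98 degrees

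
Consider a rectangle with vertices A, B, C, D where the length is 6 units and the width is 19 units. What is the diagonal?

A rectangle's diagonal splits it into two right triangles, with the diagonal as the hypotenuse.
By the Pythagorean theorem, d^2 = 6^2 + 19^2 = 397.
Therefore d = sqrt(397).

sqrt(397)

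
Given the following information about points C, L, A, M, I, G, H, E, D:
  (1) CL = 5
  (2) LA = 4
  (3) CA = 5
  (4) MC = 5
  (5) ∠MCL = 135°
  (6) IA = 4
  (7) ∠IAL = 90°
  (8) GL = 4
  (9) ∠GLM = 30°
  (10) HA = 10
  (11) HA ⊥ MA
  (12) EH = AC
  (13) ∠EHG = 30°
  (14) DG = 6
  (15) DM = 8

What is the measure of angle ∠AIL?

Step 1: By the law of cosines on triangle IAL: IL² = 4² + 4² − 2·4·4·cos(90°) = 32, so IL = 4·√2.
Step 2: By the inverse law of cosines on triangle AIL: cos(∠AIL) = (4² + (4·√2)² − 4²) / (2·4·4·√2) = 32/45.25 = 0.7071, so ∠AIL = 45°.

Therefore, the measure of angle ∠AIL = 45°.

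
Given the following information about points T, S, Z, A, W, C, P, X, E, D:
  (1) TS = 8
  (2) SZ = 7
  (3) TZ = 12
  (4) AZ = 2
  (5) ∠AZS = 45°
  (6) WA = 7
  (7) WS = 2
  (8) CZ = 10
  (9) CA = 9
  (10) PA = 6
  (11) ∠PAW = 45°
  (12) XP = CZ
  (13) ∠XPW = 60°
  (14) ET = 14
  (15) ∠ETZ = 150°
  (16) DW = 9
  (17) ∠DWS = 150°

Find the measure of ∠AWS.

Step 1: By the law of cosines on triangle AZS: AS² = 2² + 7² − 2·2·7·cos(45°) = 33.2, so AS ≈ 5.76.
Step 2: By the inverse law of cosines on triangle AWS: cos(∠AWS) = (7² + 2² − 5.76²) / (2·7·2) = 19.8/28 = 0.7071, so ∠AWS = 45°.

Therefore, the measure of angle ∠AWS = 45°.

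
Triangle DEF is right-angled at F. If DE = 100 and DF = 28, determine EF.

Rearranging the Pythagorean theorem to solve for the unknown leg:
leg^2 = hypotenuse^2 - known_leg^2 = 10000 - 784 = 9216
leg = sqrt(9216) = 96.

96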